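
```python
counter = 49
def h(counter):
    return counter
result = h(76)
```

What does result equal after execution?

Step 1: Global counter = 49.
Step 2: h(76) takes parameter counter = 76, which shadows the global.
Step 3: result = 76

The answer is 76.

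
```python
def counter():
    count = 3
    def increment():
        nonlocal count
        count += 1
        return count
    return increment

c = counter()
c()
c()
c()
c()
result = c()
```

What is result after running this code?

Step 1: counter() creates closure with count = 3.
Step 2: Each c() call increments count via nonlocal. After 5 calls: 3 + 5 = 8.
Step 3: result = 8

The answer is 8.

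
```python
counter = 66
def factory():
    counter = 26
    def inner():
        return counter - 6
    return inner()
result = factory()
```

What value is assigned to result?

Step 1: factory() shadows global counter with counter = 26.
Step 2: inner() finds counter = 26 in enclosing scope, computes 26 - 6 = 20.
Step 3: result = 20

The answer is 20.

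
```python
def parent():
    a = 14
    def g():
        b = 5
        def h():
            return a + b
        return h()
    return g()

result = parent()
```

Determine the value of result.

Step 1: parent() defines a = 14. g() defines b = 5.
Step 2: h() accesses both from enclosing scopes: a = 14, b = 5.
Step 3: result = 14 + 5 = 19

The answer is 19.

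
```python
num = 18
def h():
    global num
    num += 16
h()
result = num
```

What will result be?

Step 1: num = 18 globally.
Step 2: h() modifies global num: num += 16 = 34.
Step 3: result = 34

The answer is 34.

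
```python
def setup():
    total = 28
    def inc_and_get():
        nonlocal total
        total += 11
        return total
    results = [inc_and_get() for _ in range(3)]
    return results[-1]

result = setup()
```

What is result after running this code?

Step 1: total = 28.
Step 2: Three calls to inc_and_get(), each adding 11.
Step 3: Last value = 28 + 11 * 3 = 61

The answer is 61.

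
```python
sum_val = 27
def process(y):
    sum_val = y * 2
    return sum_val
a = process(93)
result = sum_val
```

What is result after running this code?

Step 1: Global sum_val = 27.
Step 2: process(93) creates local sum_val = 93 * 2 = 186.
Step 3: Global sum_val unchanged because no global keyword. result = 27

The answer is 27.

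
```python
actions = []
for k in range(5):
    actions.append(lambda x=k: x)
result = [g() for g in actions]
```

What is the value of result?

Step 1: Default arg x=k captures k at each iteration.
Step 2: Each lambda has its own default: 0, 1, ..., 4.
Step 3: result = [0, 1, 2, 3, 4]

The answer is [0, 1, 2, 3, 4].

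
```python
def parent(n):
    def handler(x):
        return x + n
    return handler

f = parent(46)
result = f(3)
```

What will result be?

Step 1: parent(46) creates a closure that captures n = 46.
Step 2: f(3) calls the closure with x = 3, returning 3 + 46 = 49.
Step 3: result = 49

The answer is 49.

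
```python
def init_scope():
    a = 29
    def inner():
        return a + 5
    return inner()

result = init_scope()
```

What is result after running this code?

Step 1: init_scope() defines a = 29.
Step 2: inner() reads a = 29 from enclosing scope, returns 29 + 5 = 34.
Step 3: result = 34

The answer is 34.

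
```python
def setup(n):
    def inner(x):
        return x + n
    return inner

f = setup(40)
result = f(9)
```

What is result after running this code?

Step 1: setup(40) creates a closure that captures n = 40.
Step 2: f(9) calls the closure with x = 9, returning 9 + 40 = 49.
Step 3: result = 49

The answer is 49.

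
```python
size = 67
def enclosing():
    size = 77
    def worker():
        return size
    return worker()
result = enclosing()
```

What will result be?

Step 1: size = 67 globally, but enclosing() defines size = 77 locally.
Step 2: worker() looks up size. Not in local scope, so checks enclosing scope (enclosing) and finds size = 77.
Step 3: result = 77

The answer is 77.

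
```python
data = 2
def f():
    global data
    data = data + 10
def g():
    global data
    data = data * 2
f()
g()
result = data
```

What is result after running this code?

Step 1: data = 2.
Step 2: f() adds 10: data = 2 + 10 = 12.
Step 3: g() doubles: data = 12 * 2 = 24.
Step 4: result = 24

The answer is 24.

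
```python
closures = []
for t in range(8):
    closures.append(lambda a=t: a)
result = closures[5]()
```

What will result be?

Step 1: Default argument a=t captures t's value at each iteration.
Step 2: closures[5] captured a = 5 when t was 5.
Step 3: result = 5

The answer is 5.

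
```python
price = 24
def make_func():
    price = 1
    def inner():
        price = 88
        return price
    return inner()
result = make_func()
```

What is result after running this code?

Step 1: Three scopes define price: global (24), make_func (1), inner (88).
Step 2: inner() has its own local price = 88, which shadows both enclosing and global.
Step 3: result = 88 (local wins in LEGB)

The answer is 88.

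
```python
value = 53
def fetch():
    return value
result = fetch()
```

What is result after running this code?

Step 1: value = 53 is defined in the global scope.
Step 2: fetch() looks up value. No local value exists, so Python checks the global scope via LEGB rule and finds value = 53.
Step 3: result = 53

The answer is 53.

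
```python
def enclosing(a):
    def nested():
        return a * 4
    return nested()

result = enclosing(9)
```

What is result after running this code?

Step 1: enclosing(9) binds parameter a = 9.
Step 2: nested() accesses a = 9 from enclosing scope.
Step 3: result = 9 * 4 = 36

The answer is 36.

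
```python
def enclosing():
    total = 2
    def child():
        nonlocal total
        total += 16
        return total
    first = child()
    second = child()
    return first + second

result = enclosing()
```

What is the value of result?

Step 1: total starts at 2.
Step 2: First call: total = 2 + 16 = 18, returns 18.
Step 3: Second call: total = 18 + 16 = 34, returns 34.
Step 4: result = 18 + 34 = 52

The answer is 52.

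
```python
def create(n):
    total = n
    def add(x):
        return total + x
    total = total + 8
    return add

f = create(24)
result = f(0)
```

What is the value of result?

Step 1: create(24) sets total = 24, then total = 24 + 8 = 32.
Step 2: Closures capture by reference, so add sees total = 32.
Step 3: f(0) returns 32 + 0 = 32

The answer is 32.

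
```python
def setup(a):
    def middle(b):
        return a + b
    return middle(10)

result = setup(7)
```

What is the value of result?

Step 1: setup(7) passes a = 7.
Step 2: middle(10) has b = 10, reads a = 7 from enclosing.
Step 3: result = 7 + 10 = 17

The answer is 17.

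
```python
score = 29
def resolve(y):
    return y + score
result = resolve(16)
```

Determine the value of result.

Step 1: score = 29 is defined globally.
Step 2: resolve(16) uses parameter y = 16 and looks up score from global scope = 29.
Step 3: result = 16 + 29 = 45

The answer is 45.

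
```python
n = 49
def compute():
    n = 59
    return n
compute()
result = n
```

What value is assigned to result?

Step 1: Global n = 49.
Step 2: compute() creates local n = 59 (shadow, not modification).
Step 3: After compute() returns, global n is unchanged. result = 49

The answer is 49.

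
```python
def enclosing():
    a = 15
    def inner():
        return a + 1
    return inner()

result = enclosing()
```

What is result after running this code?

Step 1: enclosing() defines a = 15.
Step 2: inner() reads a = 15 from enclosing scope, returns 15 + 1 = 16.
Step 3: result = 16

The answer is 16.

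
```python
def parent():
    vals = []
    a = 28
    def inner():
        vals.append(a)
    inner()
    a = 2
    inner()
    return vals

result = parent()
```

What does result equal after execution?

Step 1: a = 28. inner() appends current a to vals.
Step 2: First inner(): appends 28. Then a = 2.
Step 3: Second inner(): appends 2 (closure sees updated a). result = [28, 2]

The answer is [28, 2].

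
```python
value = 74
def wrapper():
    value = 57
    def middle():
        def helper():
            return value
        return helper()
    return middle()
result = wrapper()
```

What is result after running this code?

Step 1: wrapper() defines value = 57. middle() and helper() have no local value.
Step 2: helper() checks local (none), enclosing middle() (none), enclosing wrapper() and finds value = 57.
Step 3: result = 57

The answer is 57.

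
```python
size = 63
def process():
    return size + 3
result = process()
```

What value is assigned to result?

Step 1: size = 63 is defined globally.
Step 2: process() looks up size from global scope = 63, then computes 63 + 3 = 66.
Step 3: result = 66

The answer is 66.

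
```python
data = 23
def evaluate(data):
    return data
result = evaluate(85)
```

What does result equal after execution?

Step 1: Global data = 23.
Step 2: evaluate(85) takes parameter data = 85, which shadows the global.
Step 3: result = 85

The answer is 85.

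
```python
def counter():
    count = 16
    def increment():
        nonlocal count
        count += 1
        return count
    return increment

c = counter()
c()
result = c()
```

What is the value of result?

Step 1: counter() creates closure with count = 16.
Step 2: Each c() call increments count via nonlocal. After 2 calls: 16 + 2 = 18.
Step 3: result = 18

The answer is 18.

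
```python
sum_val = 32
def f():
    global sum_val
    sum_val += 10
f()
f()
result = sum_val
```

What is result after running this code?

Step 1: sum_val = 32.
Step 2: First f(): sum_val = 32 + 10 = 42.
Step 3: Second f(): sum_val = 42 + 10 = 52. result = 52

The answer is 52.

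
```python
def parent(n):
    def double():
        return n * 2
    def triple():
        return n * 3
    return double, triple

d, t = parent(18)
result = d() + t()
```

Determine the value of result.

Step 1: Both closures capture the same n = 18.
Step 2: d() = 18 * 2 = 36, t() = 18 * 3 = 54.
Step 3: result = 36 + 54 = 90

The answer is 90.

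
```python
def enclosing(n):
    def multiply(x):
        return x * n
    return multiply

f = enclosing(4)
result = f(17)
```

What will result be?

Step 1: enclosing(4) returns multiply closure with n = 4.
Step 2: f(17) computes 17 * 4 = 68.
Step 3: result = 68

The answer is 68.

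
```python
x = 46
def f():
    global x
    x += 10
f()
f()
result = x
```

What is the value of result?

Step 1: x = 46.
Step 2: First f(): x = 46 + 10 = 56.
Step 3: Second f(): x = 56 + 10 = 66. result = 66

The answer is 66.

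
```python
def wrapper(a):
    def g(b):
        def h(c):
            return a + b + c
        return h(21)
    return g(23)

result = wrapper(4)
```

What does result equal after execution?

Step 1: a = 4, b = 23, c = 21 across three nested scopes.
Step 2: h() accesses all three via LEGB rule.
Step 3: result = 4 + 23 + 21 = 48

The answer is 48.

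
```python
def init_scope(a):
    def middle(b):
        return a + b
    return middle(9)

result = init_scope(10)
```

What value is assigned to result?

Step 1: init_scope(10) passes a = 10.
Step 2: middle(9) has b = 9, reads a = 10 from enclosing.
Step 3: result = 10 + 9 = 19

The answer is 19.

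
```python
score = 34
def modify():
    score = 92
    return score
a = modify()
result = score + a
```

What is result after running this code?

Step 1: Global score = 34. modify() returns local score = 92.
Step 2: a = 92. Global score still = 34.
Step 3: result = 34 + 92 = 126

The answer is 126.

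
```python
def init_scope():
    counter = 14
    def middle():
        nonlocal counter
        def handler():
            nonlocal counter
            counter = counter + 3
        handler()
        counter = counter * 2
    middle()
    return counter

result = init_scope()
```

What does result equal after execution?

Step 1: counter = 14.
Step 2: handler() adds 3: counter = 14 + 3 = 17.
Step 3: middle() doubles: counter = 17 * 2 = 34.
Step 4: result = 34

The answer is 34.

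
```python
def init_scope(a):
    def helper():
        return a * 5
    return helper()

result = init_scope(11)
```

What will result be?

Step 1: init_scope(11) binds parameter a = 11.
Step 2: helper() accesses a = 11 from enclosing scope.
Step 3: result = 11 * 5 = 55

The answer is 55.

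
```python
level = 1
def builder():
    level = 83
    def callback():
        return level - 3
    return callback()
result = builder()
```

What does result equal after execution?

Step 1: builder() shadows global level with level = 83.
Step 2: callback() finds level = 83 in enclosing scope, computes 83 - 3 = 80.
Step 3: result = 80

The answer is 80.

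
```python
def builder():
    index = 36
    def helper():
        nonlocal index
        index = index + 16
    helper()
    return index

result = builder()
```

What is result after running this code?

Step 1: builder() sets index = 36.
Step 2: helper() uses nonlocal to modify index in builder's scope: index = 36 + 16 = 52.
Step 3: builder() returns the modified index = 52

The answer is 52.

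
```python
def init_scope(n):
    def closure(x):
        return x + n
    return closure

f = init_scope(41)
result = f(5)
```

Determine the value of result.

Step 1: init_scope(41) creates a closure that captures n = 41.
Step 2: f(5) calls the closure with x = 5, returning 5 + 41 = 46.
Step 3: result = 46

The answer is 46.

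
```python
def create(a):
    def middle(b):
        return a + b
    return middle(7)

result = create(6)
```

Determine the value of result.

Step 1: create(6) passes a = 6.
Step 2: middle(7) has b = 7, reads a = 6 from enclosing.
Step 3: result = 6 + 7 = 13

The answer is 13.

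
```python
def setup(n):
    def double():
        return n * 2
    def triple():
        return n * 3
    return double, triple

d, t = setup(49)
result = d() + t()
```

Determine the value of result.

Step 1: Both closures capture the same n = 49.
Step 2: d() = 49 * 2 = 98, t() = 49 * 3 = 147.
Step 3: result = 98 + 147 = 245

The answer is 245.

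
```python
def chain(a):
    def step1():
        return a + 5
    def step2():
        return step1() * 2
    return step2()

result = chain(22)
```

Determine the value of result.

Step 1: chain(22) captures a = 22.
Step 2: step2() calls step1() which returns 22 + 5 = 27.
Step 3: step2() returns 27 * 2 = 54

The answer is 54.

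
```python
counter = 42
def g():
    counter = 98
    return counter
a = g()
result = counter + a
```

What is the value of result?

Step 1: Global counter = 42. g() returns local counter = 98.
Step 2: a = 98. Global counter still = 42.
Step 3: result = 42 + 98 = 140

The answer is 140.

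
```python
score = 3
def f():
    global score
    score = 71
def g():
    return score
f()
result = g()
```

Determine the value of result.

Step 1: score = 3.
Step 2: f() sets global score = 71.
Step 3: g() reads global score = 71. result = 71

The answer is 71.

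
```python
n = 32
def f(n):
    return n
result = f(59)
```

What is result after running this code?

Step 1: Global n = 32.
Step 2: f(59) takes parameter n = 59, which shadows the global.
Step 3: result = 59

The answer is 59.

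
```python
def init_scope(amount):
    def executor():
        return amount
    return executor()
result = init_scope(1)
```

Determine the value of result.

Step 1: init_scope(1) binds parameter amount = 1.
Step 2: executor() looks up amount in enclosing scope and finds the parameter amount = 1.
Step 3: result = 1

The answer is 1.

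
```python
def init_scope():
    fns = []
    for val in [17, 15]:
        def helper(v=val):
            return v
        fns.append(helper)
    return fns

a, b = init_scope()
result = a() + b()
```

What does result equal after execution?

Step 1: Default argument v=val captures val at each iteration.
Step 2: a() returns 17 (captured at first iteration), b() returns 15 (captured at second).
Step 3: result = 17 + 15 = 32

The answer is 32.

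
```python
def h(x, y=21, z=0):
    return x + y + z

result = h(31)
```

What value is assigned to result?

Step 1: h(31) uses defaults y = 21, z = 0.
Step 2: Returns 31 + 21 + 0 = 52.
Step 3: result = 52

The answer is 52.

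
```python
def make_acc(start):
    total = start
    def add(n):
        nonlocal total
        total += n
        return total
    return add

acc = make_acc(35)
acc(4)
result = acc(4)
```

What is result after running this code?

Step 1: make_acc(35) creates closure with total = 35.
Step 2: First acc(4): total = 35 + 4 = 39.
Step 3: Second acc(4): total = 39 + 4 = 43. result = 43

The answer is 43.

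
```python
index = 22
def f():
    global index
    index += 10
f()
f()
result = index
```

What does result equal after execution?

Step 1: index = 22.
Step 2: First f(): index = 22 + 10 = 32.
Step 3: Second f(): index = 32 + 10 = 42. result = 42

The answer is 42.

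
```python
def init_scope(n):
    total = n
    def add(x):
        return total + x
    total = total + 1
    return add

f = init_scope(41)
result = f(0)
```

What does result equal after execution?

Step 1: init_scope(41) sets total = 41, then total = 41 + 1 = 42.
Step 2: Closures capture by reference, so add sees total = 42.
Step 3: f(0) returns 42 + 0 = 42

The answer is 42.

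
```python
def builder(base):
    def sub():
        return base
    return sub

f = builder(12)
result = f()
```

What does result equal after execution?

Step 1: builder(12) creates closure capturing base = 12.
Step 2: f() returns the captured base = 12.
Step 3: result = 12

The answer is 12.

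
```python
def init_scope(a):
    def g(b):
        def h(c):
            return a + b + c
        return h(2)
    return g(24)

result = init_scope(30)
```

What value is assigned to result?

Step 1: a = 30, b = 24, c = 2 across three nested scopes.
Step 2: h() accesses all three via LEGB rule.
Step 3: result = 30 + 24 + 2 = 56

The answer is 56.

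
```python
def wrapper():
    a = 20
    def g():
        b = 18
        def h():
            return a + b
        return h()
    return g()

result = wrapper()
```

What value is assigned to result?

Step 1: wrapper() defines a = 20. g() defines b = 18.
Step 2: h() accesses both from enclosing scopes: a = 20, b = 18.
Step 3: result = 20 + 18 = 38

The answer is 38.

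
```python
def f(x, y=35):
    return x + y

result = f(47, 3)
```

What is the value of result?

Step 1: f(47, 3) overrides default y with 3.
Step 2: Returns 47 + 3 = 50.
Step 3: result = 50

The answer is 50.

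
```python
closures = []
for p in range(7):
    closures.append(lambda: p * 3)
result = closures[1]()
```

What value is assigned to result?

Step 1: All lambdas reference the same variable p (late binding).
Step 2: After the loop, p = 6. Every lambda returns p * 3.
Step 3: closures[1]() = 6 * 3 = 18

The answer is 18.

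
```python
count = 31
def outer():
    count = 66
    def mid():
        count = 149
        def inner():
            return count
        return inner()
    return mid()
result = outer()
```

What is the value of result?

Step 1: Three levels of shadowing: global 31, outer 66, mid 149.
Step 2: inner() finds count = 149 in enclosing mid() scope.
Step 3: result = 149

The answer is 149.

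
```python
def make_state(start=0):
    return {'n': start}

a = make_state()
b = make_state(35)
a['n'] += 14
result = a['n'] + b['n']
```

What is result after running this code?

Step 1: make_state() returns a new dict each call (immutable default 0).
Step 2: a = {'n': 0}, b = {'n': 35}.
Step 3: a['n'] += 14 = 14. result = 14 + 35 = 49

The answer is 49.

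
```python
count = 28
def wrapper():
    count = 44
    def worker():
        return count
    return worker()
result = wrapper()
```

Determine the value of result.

Step 1: count = 28 globally, but wrapper() defines count = 44 locally.
Step 2: worker() looks up count. Not in local scope, so checks enclosing scope (wrapper) and finds count = 44.
Step 3: result = 44

The answer is 44.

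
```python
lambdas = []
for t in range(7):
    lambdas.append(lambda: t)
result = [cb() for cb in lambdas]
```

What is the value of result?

Step 1: All 7 lambdas share the same variable t.
Step 2: After the loop, t = 6.
Step 3: Each call returns 6. result = [6, 6, 6, 6, 6, 6, 6]

The answer is [6, 6, 6, 6, 6, 6, 6].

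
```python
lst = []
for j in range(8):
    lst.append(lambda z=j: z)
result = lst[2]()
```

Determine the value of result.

Step 1: Default argument z=j captures j's value at each iteration.
Step 2: lst[2] captured z = 2 when j was 2.
Step 3: result = 2

The answer is 2.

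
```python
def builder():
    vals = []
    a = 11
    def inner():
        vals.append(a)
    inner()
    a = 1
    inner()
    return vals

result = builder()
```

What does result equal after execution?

Step 1: a = 11. inner() appends current a to vals.
Step 2: First inner(): appends 11. Then a = 1.
Step 3: Second inner(): appends 1 (closure sees updated a). result = [11, 1]

The answer is [11, 1].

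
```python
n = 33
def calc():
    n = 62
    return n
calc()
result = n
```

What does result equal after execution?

Step 1: Global n = 33.
Step 2: calc() creates local n = 62 (shadow, not modification).
Step 3: After calc() returns, global n is unchanged. result = 33

The answer is 33.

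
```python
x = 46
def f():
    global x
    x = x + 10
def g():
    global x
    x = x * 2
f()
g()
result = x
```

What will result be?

Step 1: x = 46.
Step 2: f() adds 10: x = 46 + 10 = 56.
Step 3: g() doubles: x = 56 * 2 = 112.
Step 4: result = 112

The answer is 112.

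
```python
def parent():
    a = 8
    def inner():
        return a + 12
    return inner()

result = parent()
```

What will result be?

Step 1: parent() defines a = 8.
Step 2: inner() reads a = 8 from enclosing scope, returns 8 + 12 = 20.
Step 3: result = 20

The answer is 20.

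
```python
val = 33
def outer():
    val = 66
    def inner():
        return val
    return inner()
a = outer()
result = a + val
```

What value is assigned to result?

Step 1: outer() has local val = 66. inner() reads from enclosing.
Step 2: outer() returns 66. Global val = 33 unchanged.
Step 3: result = 66 + 33 = 99

The answer is 99.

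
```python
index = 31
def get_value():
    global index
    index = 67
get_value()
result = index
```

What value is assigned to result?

Step 1: index = 31 globally.
Step 2: get_value() declares global index and sets it to 67.
Step 3: After get_value(), global index = 67. result = 67

The answer is 67.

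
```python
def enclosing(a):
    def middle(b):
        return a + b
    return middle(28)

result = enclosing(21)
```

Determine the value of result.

Step 1: enclosing(21) passes a = 21.
Step 2: middle(28) has b = 28, reads a = 21 from enclosing.
Step 3: result = 21 + 28 = 49

The answer is 49.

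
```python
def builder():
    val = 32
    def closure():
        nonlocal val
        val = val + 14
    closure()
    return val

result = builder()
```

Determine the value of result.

Step 1: builder() sets val = 32.
Step 2: closure() uses nonlocal to modify val in builder's scope: val = 32 + 14 = 46.
Step 3: builder() returns the modified val = 46

The answer is 46.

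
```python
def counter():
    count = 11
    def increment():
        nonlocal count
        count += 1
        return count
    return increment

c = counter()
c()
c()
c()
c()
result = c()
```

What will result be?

Step 1: counter() creates closure with count = 11.
Step 2: Each c() call increments count via nonlocal. After 5 calls: 11 + 5 = 16.
Step 3: result = 16

The answer is 16.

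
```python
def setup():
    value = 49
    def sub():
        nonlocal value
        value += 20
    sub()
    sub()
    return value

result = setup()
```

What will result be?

Step 1: value starts at 49.
Step 2: sub() is called 2 times, each adding 20.
Step 3: value = 49 + 20 * 2 = 89

The answer is 89.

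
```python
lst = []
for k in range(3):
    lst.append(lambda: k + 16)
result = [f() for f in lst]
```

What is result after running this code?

Step 1: All lambdas capture k by reference. After the loop, k = 2.
Step 2: Each call returns 2 + 16 = 18.
Step 3: result = [18, 18, 18]

The answer is [18, 18, 18].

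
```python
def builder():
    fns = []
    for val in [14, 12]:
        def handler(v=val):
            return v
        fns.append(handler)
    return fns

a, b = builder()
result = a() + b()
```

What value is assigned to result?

Step 1: Default argument v=val captures val at each iteration.
Step 2: a() returns 14 (captured at first iteration), b() returns 12 (captured at second).
Step 3: result = 14 + 12 = 26

The answer is 26.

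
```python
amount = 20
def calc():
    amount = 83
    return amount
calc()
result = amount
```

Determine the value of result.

Step 1: amount = 20 globally.
Step 2: calc() creates a LOCAL amount = 83 (no global keyword!).
Step 3: The global amount is unchanged. result = 20

The answer is 20.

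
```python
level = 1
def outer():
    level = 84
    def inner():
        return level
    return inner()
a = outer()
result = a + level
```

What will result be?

Step 1: outer() has local level = 84. inner() reads from enclosing.
Step 2: outer() returns 84. Global level = 1 unchanged.
Step 3: result = 84 + 1 = 85

The answer is 85.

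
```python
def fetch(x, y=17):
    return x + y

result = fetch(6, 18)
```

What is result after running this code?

Step 1: fetch(6, 18) overrides default y with 18.
Step 2: Returns 6 + 18 = 24.
Step 3: result = 24

The answer is 24.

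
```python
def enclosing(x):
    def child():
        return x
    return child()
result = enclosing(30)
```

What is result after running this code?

Step 1: enclosing(30) binds parameter x = 30.
Step 2: child() looks up x in enclosing scope and finds the parameter x = 30.
Step 3: result = 30

The answer is 30.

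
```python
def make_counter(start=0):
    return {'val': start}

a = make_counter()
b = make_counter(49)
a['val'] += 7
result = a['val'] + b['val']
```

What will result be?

Step 1: make_counter() returns a new dict each call (immutable default 0).
Step 2: a = {'val': 0}, b = {'val': 49}.
Step 3: a['val'] += 7 = 7. result = 7 + 49 = 56

The answer is 56.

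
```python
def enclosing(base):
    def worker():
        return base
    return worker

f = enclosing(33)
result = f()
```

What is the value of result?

Step 1: enclosing(33) creates closure capturing base = 33.
Step 2: f() returns the captured base = 33.
Step 3: result = 33

The answer is 33.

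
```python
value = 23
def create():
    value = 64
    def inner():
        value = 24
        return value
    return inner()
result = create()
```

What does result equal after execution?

Step 1: Three scopes define value: global (23), create (64), inner (24).
Step 2: inner() has its own local value = 24, which shadows both enclosing and global.
Step 3: result = 24 (local wins in LEGB)

The answer is 24.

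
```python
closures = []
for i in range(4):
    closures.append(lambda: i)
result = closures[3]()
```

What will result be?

Step 1: The loop creates 4 lambdas, all referencing the same variable i.
Step 2: After the loop, i = 3 (final value).
Step 3: closures[3]() looks up i at call time and finds 3. This is the late binding gotcha. result = 3

The answer is 3.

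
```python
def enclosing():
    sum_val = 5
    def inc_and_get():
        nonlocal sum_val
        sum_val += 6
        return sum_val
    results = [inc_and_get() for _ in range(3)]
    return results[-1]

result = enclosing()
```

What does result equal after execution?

Step 1: sum_val = 5.
Step 2: Three calls to inc_and_get(), each adding 6.
Step 3: Last value = 5 + 6 * 3 = 23

The answer is 23.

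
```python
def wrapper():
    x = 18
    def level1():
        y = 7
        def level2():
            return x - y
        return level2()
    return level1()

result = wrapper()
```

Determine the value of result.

Step 1: x = 18 in wrapper. y = 7 in level1.
Step 2: level2() reads x = 18 and y = 7 from enclosing scopes.
Step 3: result = 18 - 7 = 11

The answer is 11.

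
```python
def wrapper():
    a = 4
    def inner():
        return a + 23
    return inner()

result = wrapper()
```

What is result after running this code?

Step 1: wrapper() defines a = 4.
Step 2: inner() reads a = 4 from enclosing scope, returns 4 + 23 = 27.
Step 3: result = 27

The answer is 27.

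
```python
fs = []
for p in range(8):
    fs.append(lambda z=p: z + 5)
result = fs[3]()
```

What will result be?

Step 1: Default argument z=p captures p's value at definition time.
Step 2: fs[3] was defined when p = 3, so z defaults to 3.
Step 3: result = 3 + 5 = 8 (default arg fixes the late binding issue)

The answer is 8.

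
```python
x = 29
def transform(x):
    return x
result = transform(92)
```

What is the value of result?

Step 1: Global x = 29.
Step 2: transform(92) takes parameter x = 92, which shadows the global.
Step 3: result = 92

The answer is 92.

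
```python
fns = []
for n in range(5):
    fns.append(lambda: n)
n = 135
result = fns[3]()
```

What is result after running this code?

Step 1: Lambdas capture the variable n by reference, not by value.
Step 2: After the loop, n is reassigned to 135.
Step 3: fns[3]() looks up the current n = 135. result = 135

The answer is 135.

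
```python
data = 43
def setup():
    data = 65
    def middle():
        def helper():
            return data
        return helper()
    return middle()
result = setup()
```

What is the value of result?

Step 1: setup() defines data = 65. middle() and helper() have no local data.
Step 2: helper() checks local (none), enclosing middle() (none), enclosing setup() and finds data = 65.
Step 3: result = 65

The answer is 65.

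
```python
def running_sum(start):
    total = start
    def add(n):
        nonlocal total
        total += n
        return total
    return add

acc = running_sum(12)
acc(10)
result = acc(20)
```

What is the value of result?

Step 1: running_sum(12) creates closure with total = 12.
Step 2: First acc(10): total = 12 + 10 = 22.
Step 3: Second acc(20): total = 22 + 20 = 42. result = 42

The answer is 42.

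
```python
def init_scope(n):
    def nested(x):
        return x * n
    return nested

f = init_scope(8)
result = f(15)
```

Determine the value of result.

Step 1: init_scope(8) creates a closure capturing n = 8.
Step 2: f(15) computes 15 * 8 = 120.
Step 3: result = 120

The answer is 120.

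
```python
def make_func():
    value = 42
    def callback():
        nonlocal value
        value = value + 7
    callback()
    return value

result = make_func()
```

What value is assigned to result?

Step 1: make_func() sets value = 42.
Step 2: callback() uses nonlocal to modify value in make_func's scope: value = 42 + 7 = 49.
Step 3: make_func() returns the modified value = 49

The answer is 49.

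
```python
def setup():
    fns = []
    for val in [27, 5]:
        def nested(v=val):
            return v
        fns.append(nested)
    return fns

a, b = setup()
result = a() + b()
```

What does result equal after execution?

Step 1: Default argument v=val captures val at each iteration.
Step 2: a() returns 27 (captured at first iteration), b() returns 5 (captured at second).
Step 3: result = 27 + 5 = 32

The answer is 32.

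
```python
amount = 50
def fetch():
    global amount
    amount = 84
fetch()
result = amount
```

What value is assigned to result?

Step 1: amount = 50 globally.
Step 2: fetch() declares global amount and sets it to 84.
Step 3: After fetch(), global amount = 84. result = 84

The answer is 84.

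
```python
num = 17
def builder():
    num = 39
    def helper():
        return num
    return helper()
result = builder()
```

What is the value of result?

Step 1: num = 17 globally, but builder() defines num = 39 locally.
Step 2: helper() looks up num. Not in local scope, so checks enclosing scope (builder) and finds num = 39.
Step 3: result = 39

The answer is 39.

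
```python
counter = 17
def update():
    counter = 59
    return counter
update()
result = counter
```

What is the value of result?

Step 1: Global counter = 17.
Step 2: update() creates local counter = 59 (shadow, not modification).
Step 3: After update() returns, global counter is unchanged. result = 17

The answer is 17.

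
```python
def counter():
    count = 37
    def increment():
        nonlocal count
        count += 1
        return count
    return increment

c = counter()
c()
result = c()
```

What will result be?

Step 1: counter() creates closure with count = 37.
Step 2: Each c() call increments count via nonlocal. After 2 calls: 37 + 2 = 39.
Step 3: result = 39

The answer is 39.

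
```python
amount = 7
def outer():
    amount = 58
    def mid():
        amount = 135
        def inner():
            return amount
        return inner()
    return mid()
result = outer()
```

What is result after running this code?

Step 1: Three levels of shadowing: global 7, outer 58, mid 135.
Step 2: inner() finds amount = 135 in enclosing mid() scope.
Step 3: result = 135

The answer is 135.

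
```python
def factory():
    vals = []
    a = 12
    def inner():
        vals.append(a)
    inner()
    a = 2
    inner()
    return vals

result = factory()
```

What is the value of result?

Step 1: a = 12. inner() appends current a to vals.
Step 2: First inner(): appends 12. Then a = 2.
Step 3: Second inner(): appends 2 (closure sees updated a). result = [12, 2]

The answer is [12, 2].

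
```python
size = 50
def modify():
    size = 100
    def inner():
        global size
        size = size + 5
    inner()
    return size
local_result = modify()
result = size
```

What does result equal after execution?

Step 1: Global size = 50. modify() creates local size = 100.
Step 2: inner() declares global size and adds 5: global size = 50 + 5 = 55.
Step 3: modify() returns its local size = 100 (unaffected by inner).
Step 4: result = global size = 55

The answer is 55.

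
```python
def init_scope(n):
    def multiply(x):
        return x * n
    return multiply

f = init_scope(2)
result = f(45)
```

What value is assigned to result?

Step 1: init_scope(2) returns multiply closure with n = 2.
Step 2: f(45) computes 45 * 2 = 90.
Step 3: result = 90

The answer is 90.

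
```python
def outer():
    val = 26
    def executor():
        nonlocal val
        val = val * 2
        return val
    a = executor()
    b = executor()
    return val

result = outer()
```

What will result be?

Step 1: val starts at 26.
Step 2: First executor(): val = 26 * 2 = 52.
Step 3: Second executor(): val = 52 * 2 = 104.
Step 4: result = 104

The answer is 104.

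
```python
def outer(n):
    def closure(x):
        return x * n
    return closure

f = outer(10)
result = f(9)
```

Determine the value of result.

Step 1: outer(10) creates a closure capturing n = 10.
Step 2: f(9) computes 9 * 10 = 90.
Step 3: result = 90

The answer is 90.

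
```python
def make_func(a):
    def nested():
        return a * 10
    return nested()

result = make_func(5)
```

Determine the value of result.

Step 1: make_func(5) binds parameter a = 5.
Step 2: nested() accesses a = 5 from enclosing scope.
Step 3: result = 5 * 10 = 50

The answer is 50.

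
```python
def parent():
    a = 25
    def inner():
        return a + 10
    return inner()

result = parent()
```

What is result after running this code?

Step 1: parent() defines a = 25.
Step 2: inner() reads a = 25 from enclosing scope, returns 25 + 10 = 35.
Step 3: result = 35

The answer is 35.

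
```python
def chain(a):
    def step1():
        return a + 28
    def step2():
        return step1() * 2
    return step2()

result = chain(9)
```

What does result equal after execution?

Step 1: chain(9) captures a = 9.
Step 2: step2() calls step1() which returns 9 + 28 = 37.
Step 3: step2() returns 37 * 2 = 74

The answer is 74.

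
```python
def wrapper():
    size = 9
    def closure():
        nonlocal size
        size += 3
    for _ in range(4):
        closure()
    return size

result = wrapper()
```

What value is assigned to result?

Step 1: size = 9.
Step 2: closure() is called 4 times in a loop, each adding 3 via nonlocal.
Step 3: size = 9 + 3 * 4 = 21

The answer is 21.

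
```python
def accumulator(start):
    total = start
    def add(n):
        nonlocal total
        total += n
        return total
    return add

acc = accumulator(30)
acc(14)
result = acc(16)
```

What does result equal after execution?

Step 1: accumulator(30) creates closure with total = 30.
Step 2: First acc(14): total = 30 + 14 = 44.
Step 3: Second acc(16): total = 44 + 16 = 60. result = 60

The answer is 60.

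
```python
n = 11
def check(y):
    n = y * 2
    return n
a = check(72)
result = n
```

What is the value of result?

Step 1: Global n = 11.
Step 2: check(72) creates local n = 72 * 2 = 144.
Step 3: Global n unchanged because no global keyword. result = 11

The answer is 11.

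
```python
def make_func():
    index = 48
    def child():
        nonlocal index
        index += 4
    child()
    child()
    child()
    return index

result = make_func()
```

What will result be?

Step 1: index starts at 48.
Step 2: child() is called 3 times, each adding 4.
Step 3: index = 48 + 4 * 3 = 60

The answer is 60.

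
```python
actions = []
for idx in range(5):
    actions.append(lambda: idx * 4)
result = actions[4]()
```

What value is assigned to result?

Step 1: All lambdas reference the same variable idx (late binding).
Step 2: After the loop, idx = 4. Every lambda returns idx * 4.
Step 3: actions[4]() = 4 * 4 = 16

The answer is 16.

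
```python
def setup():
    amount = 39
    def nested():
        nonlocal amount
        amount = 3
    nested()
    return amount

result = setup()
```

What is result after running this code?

Step 1: setup() sets amount = 39.
Step 2: nested() uses nonlocal to reassign amount = 3.
Step 3: result = 3

The answer is 3.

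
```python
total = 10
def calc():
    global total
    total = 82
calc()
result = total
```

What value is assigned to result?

Step 1: total = 10 globally.
Step 2: calc() declares global total and sets it to 82.
Step 3: After calc(), global total = 82. result = 82

The answer is 82.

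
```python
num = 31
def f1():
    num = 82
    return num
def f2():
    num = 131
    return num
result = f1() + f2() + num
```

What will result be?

Step 1: Each function shadows global num with its own local.
Step 2: f1() returns 82, f2() returns 131.
Step 3: Global num = 31 is unchanged. result = 82 + 131 + 31 = 244

The answer is 244.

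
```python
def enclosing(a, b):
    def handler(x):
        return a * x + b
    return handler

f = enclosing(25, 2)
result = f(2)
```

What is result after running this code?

Step 1: enclosing(25, 2) captures a = 25, b = 2.
Step 2: f(2) computes 25 * 2 + 2 = 52.
Step 3: result = 52

The answer is 52.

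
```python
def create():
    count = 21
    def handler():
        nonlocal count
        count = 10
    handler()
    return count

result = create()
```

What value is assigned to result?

Step 1: create() sets count = 21.
Step 2: handler() uses nonlocal to reassign count = 10.
Step 3: result = 10

The answer is 10.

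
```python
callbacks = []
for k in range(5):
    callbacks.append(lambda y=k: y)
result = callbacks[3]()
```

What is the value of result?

Step 1: Default argument y=k captures k's value at each iteration.
Step 2: callbacks[3] captured y = 3 when k was 3.
Step 3: result = 3

The answer is 3.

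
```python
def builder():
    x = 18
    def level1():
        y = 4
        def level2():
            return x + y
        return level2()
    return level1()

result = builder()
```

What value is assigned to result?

Step 1: x = 18 in builder. y = 4 in level1.
Step 2: level2() reads x = 18 and y = 4 from enclosing scopes.
Step 3: result = 18 + 4 = 22

The answer is 22.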